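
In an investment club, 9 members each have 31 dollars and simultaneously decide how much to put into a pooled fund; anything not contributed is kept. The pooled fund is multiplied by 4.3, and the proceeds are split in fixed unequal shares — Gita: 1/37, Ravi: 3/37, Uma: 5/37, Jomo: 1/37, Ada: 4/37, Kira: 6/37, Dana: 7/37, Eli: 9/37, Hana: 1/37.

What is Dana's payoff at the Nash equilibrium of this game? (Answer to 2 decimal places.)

Each unit j contributes comes back to j as 4.3 × (j's share), so j prefers to contribute only if that share exceeds 1/4.3 = 0.2326; otherwise keeping the unit dominates.
Only Eli (9/37) clears that bar, contributing 31; the remaining 8 contribute 0. Total contributed: 31.
Dana keeps 31 and receives 4.3 × 31 × 7/37 = 25.22 from the pooled fund, for a payoff of 56.22.

56.22 dollars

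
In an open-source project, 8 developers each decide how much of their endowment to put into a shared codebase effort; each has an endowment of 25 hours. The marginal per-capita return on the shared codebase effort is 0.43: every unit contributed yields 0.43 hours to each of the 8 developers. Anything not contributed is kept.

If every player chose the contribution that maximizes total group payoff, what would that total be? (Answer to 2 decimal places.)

688.00 hours

Each contributed unit returns 3.440 to the group as a whole (0.43 to each of 8 players), which exceeds 1, so the social optimum is full contribution: group total = 3.440 × 200 = 688.00.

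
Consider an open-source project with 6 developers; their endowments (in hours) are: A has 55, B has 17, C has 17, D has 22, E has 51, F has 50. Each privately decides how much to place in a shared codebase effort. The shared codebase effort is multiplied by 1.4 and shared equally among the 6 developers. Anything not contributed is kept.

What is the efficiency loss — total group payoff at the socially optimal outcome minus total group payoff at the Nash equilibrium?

84.80 hours

The private return per contributed unit is 1.4/6 = 0.2333 < 1 for every player regardless of endowment, so the Nash equilibrium is zero contribution and the group total is Σ E_j = 55 + 17 + 17 + 22 + 51 + 50 = 212.
Each contributed unit returns 1.400 to the group, so the social optimum is full contribution by everyone: group total = 1.400 × 212 = 296.80.
Efficiency loss = (1.400 − 1) × 212 = 84.80.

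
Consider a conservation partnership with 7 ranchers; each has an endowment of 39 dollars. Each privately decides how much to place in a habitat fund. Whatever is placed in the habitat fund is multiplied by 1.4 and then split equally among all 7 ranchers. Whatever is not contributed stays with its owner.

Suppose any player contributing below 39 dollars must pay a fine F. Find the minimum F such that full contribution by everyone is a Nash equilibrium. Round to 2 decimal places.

31.20 dollars

Given the others contribute fully, the best deviation is to contribute 0 (any partial contribution still incurs the fine and gives up units whose private return 0.2000 is below 1).
Deviating from 39 to 0 saves 39 dollars but forfeits the deviator's share of the drop in the habitat fund: 1.4/7 × 39 = 7.80.
So the deviation gain is 39 − 7.80 = 31.20, and the fine must be at least 31.20 dollars to wipe it out.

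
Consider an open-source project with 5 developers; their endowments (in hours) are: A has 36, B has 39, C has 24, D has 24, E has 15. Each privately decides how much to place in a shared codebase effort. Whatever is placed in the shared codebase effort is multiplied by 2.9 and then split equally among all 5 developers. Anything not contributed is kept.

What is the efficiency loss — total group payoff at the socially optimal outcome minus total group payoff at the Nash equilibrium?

The private return per contributed unit is 2.9/5 = 0.5800 < 1 for every player regardless of endowment, so the Nash equilibrium is zero contribution and the group total is Σ E_j = 36 + 39 + 24 + 24 + 15 = 138.
Each contributed unit returns 2.900 to the group, so the social optimum is full contribution by everyone: group total = 2.900 × 138 = 400.20.
Efficiency loss = (2.900 − 1) × 138 = 262.20.

262.20 hours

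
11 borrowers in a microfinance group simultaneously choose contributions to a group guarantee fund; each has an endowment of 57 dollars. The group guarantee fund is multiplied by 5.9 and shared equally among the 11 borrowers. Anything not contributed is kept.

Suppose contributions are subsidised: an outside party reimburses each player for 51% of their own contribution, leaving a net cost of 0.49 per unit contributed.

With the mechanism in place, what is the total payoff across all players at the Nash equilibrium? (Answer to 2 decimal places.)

Under the mechanism each unit contributed yields (5.9/11) / 0.49 = 1.0946 back to its contributor per unit of net cost, which exceeds 1, making full contribution the dominant choice for everyone.
At the Nash equilibrium everyone contributes 57. Group total payoff = 11 × (57 × 0.51 + 5.9 × 57) = 4019.07.

4019.07 dollars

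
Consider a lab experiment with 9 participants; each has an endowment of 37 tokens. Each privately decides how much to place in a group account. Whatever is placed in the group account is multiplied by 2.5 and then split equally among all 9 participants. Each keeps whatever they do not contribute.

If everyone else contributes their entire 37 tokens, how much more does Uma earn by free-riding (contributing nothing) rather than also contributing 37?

Switching from a contribution of 37 to 0 lets Uma keep an extra 37 tokens, but lowers the group account by 37, which costs Uma their own share of that drop: 2.5/9 × 37 = 10.28.
Net gain = 37 − 10.28 = 26.72. The private return per contributed unit (0.2778) is below 1, so free-riding is indeed the best response regardless of what the others do.

26.72 tokens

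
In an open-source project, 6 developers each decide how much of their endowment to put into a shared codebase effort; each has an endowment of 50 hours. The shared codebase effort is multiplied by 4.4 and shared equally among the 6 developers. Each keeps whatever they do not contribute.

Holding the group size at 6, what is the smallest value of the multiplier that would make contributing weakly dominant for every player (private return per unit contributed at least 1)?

A contributed unit returns (multiplier)/6 to its contributor.
This reaches 1 exactly when the multiplier is 6.

6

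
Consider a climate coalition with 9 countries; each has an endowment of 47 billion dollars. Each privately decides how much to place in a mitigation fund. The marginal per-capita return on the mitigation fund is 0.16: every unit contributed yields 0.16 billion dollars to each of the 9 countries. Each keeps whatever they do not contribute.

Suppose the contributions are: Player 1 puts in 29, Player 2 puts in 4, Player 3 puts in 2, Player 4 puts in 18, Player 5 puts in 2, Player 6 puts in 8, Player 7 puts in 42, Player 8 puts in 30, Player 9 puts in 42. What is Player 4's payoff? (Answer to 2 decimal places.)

57.32 billion dollars

Total contributed: 29 + 4 + 2 + 18 + 2 + 8 + 42 + 30 + 42 = 177.
Each receives 0.16 × 177 = 28.32 from the mitigation fund.
Player 4 keeps 47 − 18 = 29, so Player 4's payoff is 29 + 28.32 = 57.32.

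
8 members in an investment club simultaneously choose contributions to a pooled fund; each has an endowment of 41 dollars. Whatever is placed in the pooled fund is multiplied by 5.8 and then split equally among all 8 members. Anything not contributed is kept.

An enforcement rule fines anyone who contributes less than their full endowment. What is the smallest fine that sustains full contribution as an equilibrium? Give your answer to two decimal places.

11.28 dollars

Given the others contribute fully, the best deviation is to contribute 0 (any partial contribution still incurs the fine and gives up units whose private return 0.7250 is below 1).
Deviating from 41 to 0 saves 41 dollars but forfeits the deviator's share of the drop in the pooled fund: 5.8/8 × 41 = 29.72.
So the deviation gain is 41 − 29.72 = 11.28, and the fine must be at least 11.28 dollars to wipe it out.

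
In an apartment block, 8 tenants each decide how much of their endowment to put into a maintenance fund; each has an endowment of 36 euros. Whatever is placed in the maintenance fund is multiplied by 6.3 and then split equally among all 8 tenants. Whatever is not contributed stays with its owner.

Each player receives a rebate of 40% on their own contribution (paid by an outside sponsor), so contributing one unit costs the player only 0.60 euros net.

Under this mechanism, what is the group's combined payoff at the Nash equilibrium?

Under the mechanism each unit contributed yields (6.3/8) / 0.60 = 1.3125 back to its contributor per unit of net cost, which exceeds 1, making full contribution the dominant choice for everyone.
At the Nash equilibrium everyone contributes 36. Group total payoff = 8 × (36 × 0.40 + 6.3 × 36) = 1929.60.

1929.60 euros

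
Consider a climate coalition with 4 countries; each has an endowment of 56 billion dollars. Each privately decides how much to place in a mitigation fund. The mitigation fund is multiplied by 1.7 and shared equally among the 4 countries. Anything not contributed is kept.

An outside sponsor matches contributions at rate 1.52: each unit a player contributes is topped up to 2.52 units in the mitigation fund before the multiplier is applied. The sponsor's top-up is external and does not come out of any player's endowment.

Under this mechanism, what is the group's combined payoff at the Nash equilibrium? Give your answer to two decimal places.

959.62 billion dollars

With the mechanism, a contributed unit returns 1.7 × 2.52 / 4 = 1.0710 per unit of net cost to the contributor — now above 1 — so contributing fully is weakly dominant for every player.
At the Nash equilibrium everyone contributes 56. Group total payoff = 1.7 × 2.52 × 224 = 959.62.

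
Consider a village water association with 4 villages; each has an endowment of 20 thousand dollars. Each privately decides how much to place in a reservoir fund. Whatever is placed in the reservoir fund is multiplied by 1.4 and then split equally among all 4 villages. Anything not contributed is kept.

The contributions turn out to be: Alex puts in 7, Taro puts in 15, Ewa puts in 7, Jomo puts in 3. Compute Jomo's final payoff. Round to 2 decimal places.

Total contributed: 7 + 15 + 7 + 3 = 32.
Each receives 1.4 × 32 / 4 = 11.20 from the reservoir fund.
Jomo keeps 20 − 3 = 17, so Jomo's payoff is 17 + 11.20 = 28.20.

28.20 thousand dollars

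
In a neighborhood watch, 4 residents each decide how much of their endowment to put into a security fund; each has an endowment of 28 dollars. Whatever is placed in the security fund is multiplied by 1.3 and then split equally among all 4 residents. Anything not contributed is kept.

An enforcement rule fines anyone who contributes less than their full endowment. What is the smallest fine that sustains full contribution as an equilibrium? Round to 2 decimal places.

18.90 dollars

Given the others contribute fully, the best deviation is to contribute 0 (any partial contribution still incurs the fine and gives up units whose private return 0.3250 is below 1).
Deviating from 28 to 0 saves 28 dollars but forfeits the deviator's share of the drop in the security fund: 1.3/4 × 28 = 9.10.
So the deviation gain is 28 − 9.10 = 18.90, and the fine must be at least 18.90 dollars to wipe it out.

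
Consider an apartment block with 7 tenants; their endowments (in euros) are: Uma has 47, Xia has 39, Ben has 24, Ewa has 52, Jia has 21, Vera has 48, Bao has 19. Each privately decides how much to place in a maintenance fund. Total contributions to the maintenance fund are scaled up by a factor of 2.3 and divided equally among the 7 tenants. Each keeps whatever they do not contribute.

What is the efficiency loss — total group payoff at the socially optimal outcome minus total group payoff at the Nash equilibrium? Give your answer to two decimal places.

325.00 euros

The private return per contributed unit is 2.3/7 = 0.3286 < 1 for every player regardless of endowment, so the Nash equilibrium is zero contribution and the group total is Σ E_j = 47 + 39 + 24 + 52 + 21 + 48 + 19 = 250.
Each contributed unit returns 2.300 to the group, so the social optimum is full contribution by everyone: group total = 2.300 × 250 = 575.00.
Efficiency loss = (2.300 − 1) × 250 = 325.00.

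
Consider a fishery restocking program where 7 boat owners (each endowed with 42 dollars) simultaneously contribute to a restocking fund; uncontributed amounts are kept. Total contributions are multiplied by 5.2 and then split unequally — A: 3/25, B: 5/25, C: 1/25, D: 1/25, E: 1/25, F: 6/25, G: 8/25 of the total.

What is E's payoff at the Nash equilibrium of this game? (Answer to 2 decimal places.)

Each unit j contributes comes back to j as 5.2 × (j's share), so j prefers to contribute only if that share exceeds 1/5.2 = 0.1923; otherwise keeping the unit dominates.
B, F and G clear that bar, contributing 42 each; the remaining 4 contribute 0. Total contributed: 126.
E keeps 42 and receives 5.2 × 126 × 1/25 = 26.21 from the restocking fund, for a payoff of 68.21.

68.21 dollars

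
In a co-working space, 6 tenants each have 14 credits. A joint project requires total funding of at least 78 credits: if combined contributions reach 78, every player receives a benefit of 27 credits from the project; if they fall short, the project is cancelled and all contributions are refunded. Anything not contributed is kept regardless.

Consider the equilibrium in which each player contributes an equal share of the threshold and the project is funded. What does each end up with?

28 credits

Equal share of the threshold: 78/6 = 13.
At this profile no one gains by cutting their contribution: any cut drops the total below 78, the project is cancelled, contributions are refunded, and the deviator ends with 14, which is less than 14 − 13 + 27 = 28. Contributing more than 13 just wastes the excess. So contributing exactly 13 is a best response.
Each player's payoff: 14 − 13 + 27 = 28.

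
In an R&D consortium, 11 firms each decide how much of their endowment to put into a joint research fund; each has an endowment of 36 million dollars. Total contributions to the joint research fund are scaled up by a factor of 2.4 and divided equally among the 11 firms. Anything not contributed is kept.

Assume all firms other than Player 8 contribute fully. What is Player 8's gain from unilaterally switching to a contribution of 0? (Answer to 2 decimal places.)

Switching from a contribution of 36 to 0 lets Player 8 keep an extra 36 million dollars, but lowers the joint research fund by 36, which costs Player 8 their own share of that drop: 2.4/11 × 36 = 7.85.
Net gain = 36 − 7.85 = 28.15. The private return per contributed unit (0.2182) is below 1, so free-riding is indeed the best response regardless of what the others do.

28.15 million dollars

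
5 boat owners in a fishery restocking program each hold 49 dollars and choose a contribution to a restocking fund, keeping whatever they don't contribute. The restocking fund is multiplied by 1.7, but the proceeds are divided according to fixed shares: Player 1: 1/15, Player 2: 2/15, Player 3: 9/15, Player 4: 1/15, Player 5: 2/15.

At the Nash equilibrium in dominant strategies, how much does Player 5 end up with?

A player with share s gets back 1.7·s per unit contributed, so full contribution is dominant for anyone with s > 1/1.7 = 0.5882 and zero contribution is dominant for anyone below.
The only share above 0.5882 is Player 3's 9/15, contributing 49; the remaining 4 contribute 0. Total contributed: 49.
Player 5 keeps 49 and receives 1.7 × 49 × 2/15 = 11.11 from the restocking fund, for a payoff of 60.11.

60.11 dollars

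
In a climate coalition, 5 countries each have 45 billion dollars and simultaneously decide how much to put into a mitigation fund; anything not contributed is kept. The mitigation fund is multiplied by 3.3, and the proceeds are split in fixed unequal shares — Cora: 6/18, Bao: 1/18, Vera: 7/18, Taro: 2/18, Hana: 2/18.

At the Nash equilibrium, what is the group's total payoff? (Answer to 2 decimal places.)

A player with share s gets back 3.3·s per unit contributed, so full contribution is dominant for anyone with s > 1/3.3 = 0.3030 and zero contribution is dominant for anyone below.
The shares above 0.3030 belong to Cora and Vera, contributing 45 each; the remaining 3 contribute 0. Total contributed: 90.
The mitigation fund pays out 3.3 × 90 = 297.00 in total (split across the unequal shares, but the aggregate is all that matters for the group sum).
The 3 free-riders keep 45 each, adding 135. Group total = 135 + 297.00 = 432.00.

432.00 billion dollars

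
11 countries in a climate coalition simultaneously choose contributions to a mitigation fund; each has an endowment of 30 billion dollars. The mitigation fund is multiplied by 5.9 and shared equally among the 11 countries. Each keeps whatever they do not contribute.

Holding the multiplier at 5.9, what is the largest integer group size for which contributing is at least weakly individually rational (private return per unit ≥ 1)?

5

Private return per unit is 5.9/(group size), which is ≥ 1 whenever the group size is ≤ 5.9.
The largest such integer is 5.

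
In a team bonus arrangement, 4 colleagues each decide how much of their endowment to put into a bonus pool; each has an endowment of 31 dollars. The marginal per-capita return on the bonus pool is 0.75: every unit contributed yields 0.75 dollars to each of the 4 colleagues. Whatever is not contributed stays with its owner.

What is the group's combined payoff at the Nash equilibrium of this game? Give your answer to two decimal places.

124.00 dollars

The private return per contributed unit is 0.75 < 1, so contributing 0 is dominant for every player. At the Nash equilibrium everyone keeps their 31, and the group total is 4 × 31 = 124.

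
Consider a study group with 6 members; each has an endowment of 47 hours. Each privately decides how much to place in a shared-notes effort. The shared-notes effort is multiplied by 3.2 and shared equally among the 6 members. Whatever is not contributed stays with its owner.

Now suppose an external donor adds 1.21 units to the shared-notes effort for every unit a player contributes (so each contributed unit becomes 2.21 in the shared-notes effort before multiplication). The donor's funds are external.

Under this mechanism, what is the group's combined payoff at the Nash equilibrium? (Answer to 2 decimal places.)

The effective private return per unit is now 3.2 × 2.21 / 6 = 1.1787 > 1, so every player's dominant strategy flips to full contribution.
So the Nash equilibrium is full contribution by all 6; the group earns 3.2 × 2.21 × 282 = 1994.30.

1994.30 hours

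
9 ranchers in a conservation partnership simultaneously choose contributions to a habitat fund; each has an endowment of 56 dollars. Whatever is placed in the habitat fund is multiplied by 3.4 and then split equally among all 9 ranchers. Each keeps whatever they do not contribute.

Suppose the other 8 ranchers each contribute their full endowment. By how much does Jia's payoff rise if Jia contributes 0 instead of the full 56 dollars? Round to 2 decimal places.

Switching from a contribution of 56 to 0 lets Jia keep an extra 56 dollars, but lowers the habitat fund by 56, which costs Jia their own share of that drop: 3.4/9 × 56 = 21.16.
Net gain = 56 − 21.16 = 34.84. The private return per contributed unit (0.3778) is below 1, so free-riding is indeed the best response regardless of what the others do.

34.84 dollars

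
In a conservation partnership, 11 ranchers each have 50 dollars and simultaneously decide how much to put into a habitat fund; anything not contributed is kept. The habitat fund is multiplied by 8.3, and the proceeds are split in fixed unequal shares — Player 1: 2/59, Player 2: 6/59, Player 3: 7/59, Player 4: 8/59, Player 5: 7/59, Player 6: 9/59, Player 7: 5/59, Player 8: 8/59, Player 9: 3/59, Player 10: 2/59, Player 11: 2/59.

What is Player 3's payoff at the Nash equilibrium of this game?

A player with share s gets back 8.3·s per unit contributed, so full contribution is dominant for anyone with s > 1/8.3 = 0.1205 and zero contribution is dominant for anyone below.
The shares above 0.1205 belong to Player 4, Player 6 and Player 8, contributing 50 each; the remaining 8 contribute 0. Total contributed: 150.
Player 3 keeps 50 and receives 8.3 × 150 × 7/59 = 147.71 from the habitat fund, for a payoff of 197.71.

197.71 dollars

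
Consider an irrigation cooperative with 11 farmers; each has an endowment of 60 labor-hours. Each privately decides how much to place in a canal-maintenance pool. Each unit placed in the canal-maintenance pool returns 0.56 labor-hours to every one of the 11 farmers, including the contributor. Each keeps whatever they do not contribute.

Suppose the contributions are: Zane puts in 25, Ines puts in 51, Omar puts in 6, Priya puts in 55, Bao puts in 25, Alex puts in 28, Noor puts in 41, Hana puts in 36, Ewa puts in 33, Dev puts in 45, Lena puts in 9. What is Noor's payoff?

217.24 labor-hours

Total contributed: 25 + 51 + 6 + 55 + 25 + 28 + 41 + 36 + 33 + 45 + 9 = 354.
Each receives 0.56 × 354 = 198.24 from the canal-maintenance pool.
Noor keeps 60 − 41 = 19, so Noor's payoff is 19 + 198.24 = 217.24.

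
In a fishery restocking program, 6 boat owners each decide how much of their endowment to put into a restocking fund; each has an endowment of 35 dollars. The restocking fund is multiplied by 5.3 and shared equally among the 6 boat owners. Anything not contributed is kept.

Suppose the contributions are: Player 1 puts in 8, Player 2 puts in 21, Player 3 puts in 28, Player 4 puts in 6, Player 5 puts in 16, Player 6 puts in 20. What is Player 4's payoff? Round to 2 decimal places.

Total contributed: 8 + 21 + 28 + 6 + 16 + 20 = 99.
Each receives 5.3 × 99 / 6 = 87.45 from the restocking fund.
Player 4 keeps 35 − 6 = 29, so Player 4's payoff is 29 + 87.45 = 116.45.

116.45 dollars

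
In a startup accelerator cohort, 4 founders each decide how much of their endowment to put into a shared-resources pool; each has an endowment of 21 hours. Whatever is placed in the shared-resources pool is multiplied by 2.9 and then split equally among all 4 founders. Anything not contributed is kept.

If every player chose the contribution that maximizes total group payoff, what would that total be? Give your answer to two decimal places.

243.60 hours

Each contributed unit returns 2.900 to the group as a whole (0.7250 to each of 4 players), which exceeds 1, so the social optimum is full contribution: group total = 2.900 × 84 = 243.60.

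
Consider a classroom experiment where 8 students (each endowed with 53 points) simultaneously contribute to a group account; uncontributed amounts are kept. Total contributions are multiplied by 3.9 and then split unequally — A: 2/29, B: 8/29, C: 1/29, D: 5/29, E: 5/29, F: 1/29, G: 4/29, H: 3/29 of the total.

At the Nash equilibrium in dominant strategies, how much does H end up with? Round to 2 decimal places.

74.38 points

Player j's private return per contributed unit is 3.9 × (j's share). Contributing is weakly dominant for j when that share is at least 1/3.9 = 0.2564, and contributing 0 is dominant otherwise.
B alone (share 8/29) is above the threshold, contributing 53; the remaining 7 contribute 0. Total contributed: 53.
H keeps 53 and receives 3.9 × 53 × 3/29 = 21.38 from the group account, for a payoff of 74.38.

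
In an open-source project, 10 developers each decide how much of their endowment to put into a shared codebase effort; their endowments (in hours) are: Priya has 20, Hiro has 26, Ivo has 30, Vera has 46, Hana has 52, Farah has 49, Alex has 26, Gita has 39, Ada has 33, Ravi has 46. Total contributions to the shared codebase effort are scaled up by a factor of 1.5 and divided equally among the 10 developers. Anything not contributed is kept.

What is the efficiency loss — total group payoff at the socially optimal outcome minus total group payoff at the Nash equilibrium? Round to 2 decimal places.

The private return per contributed unit is 1.5/10 = 0.1500 < 1 for every player regardless of endowment, so the Nash equilibrium is zero contribution and the group total is Σ E_j = 20 + 26 + 30 + 46 + 52 + 49 + 26 + 39 + 33 + 46 = 367.
Each contributed unit returns 1.500 to the group, so the social optimum is full contribution by everyone: group total = 1.500 × 367 = 550.50.
Efficiency loss = (1.500 − 1) × 367 = 183.50.

183.50 hours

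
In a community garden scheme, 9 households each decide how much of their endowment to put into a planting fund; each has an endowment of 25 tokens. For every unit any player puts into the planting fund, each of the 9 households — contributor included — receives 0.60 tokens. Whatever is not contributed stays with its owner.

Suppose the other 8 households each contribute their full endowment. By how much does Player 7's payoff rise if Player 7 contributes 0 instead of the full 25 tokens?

Switching from a contribution of 25 to 0 lets Player 7 keep an extra 25 tokens, but lowers the planting fund by 25, which costs Player 7 their own share of that drop: 0.60 × 25 = 15.00.
Net gain = 25 − 15.00 = 10.00. The private return per contributed unit (0.60) is below 1, so free-riding is indeed the best response regardless of what the others do.

10.00 tokens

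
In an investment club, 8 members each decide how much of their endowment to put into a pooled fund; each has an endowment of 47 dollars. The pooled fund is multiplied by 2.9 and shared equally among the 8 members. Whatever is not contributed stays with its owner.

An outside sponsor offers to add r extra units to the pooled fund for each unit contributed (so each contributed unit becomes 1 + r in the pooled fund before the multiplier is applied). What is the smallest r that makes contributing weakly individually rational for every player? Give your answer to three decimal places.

1.759

With matching at rate r, one contributed unit becomes (1 + r) in the pooled fund and returns 2.9 × (1 + r) / 8 to the contributor.
Setting this equal to 1: 1 + r = 8/2.9 = 2.7586.
So the minimum matching rate is r = 2.7586 − 1 = 1.759.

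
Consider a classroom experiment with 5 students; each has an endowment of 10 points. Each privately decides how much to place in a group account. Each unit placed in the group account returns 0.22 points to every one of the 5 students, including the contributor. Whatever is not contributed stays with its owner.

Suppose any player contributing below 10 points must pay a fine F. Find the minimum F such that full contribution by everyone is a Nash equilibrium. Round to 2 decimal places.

Given the others contribute fully, the best deviation is to contribute 0 (any partial contribution still incurs the fine and gives up units whose private return 0.22 is below 1).
Deviating from 10 to 0 saves 10 points but forfeits the deviator's share of the drop in the group account: 0.22 × 10 = 2.20.
So the deviation gain is 10 − 2.20 = 7.80, and the fine must be at least 7.80 points to wipe it out.

7.80 points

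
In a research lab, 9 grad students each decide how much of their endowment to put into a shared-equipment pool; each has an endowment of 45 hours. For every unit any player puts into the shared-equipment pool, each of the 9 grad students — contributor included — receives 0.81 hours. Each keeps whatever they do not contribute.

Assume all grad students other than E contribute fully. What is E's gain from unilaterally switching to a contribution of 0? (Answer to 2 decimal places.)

8.55 hours

Switching from a contribution of 45 to 0 lets E keep an extra 45 hours, but lowers the shared-equipment pool by 45, which costs E their own share of that drop: 0.81 × 45 = 36.45.
Net gain = 45 − 36.45 = 8.55. The private return per contributed unit (0.81) is below 1, so free-riding is indeed the best response regardless of what the others do.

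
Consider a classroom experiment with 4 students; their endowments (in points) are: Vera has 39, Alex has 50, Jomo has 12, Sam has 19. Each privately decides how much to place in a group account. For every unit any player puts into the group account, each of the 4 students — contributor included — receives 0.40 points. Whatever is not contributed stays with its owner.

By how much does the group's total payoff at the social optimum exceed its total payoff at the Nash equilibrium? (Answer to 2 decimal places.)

The private return per contributed unit is 0.40 < 1 for everyone, so the Nash equilibrium is zero contribution and the group total is Σ E_j = 39 + 50 + 12 + 19 = 120.
Each contributed unit returns 1.600 to the group, so the social optimum is full contribution by everyone: group total = 1.600 × 120 = 192.00.
Efficiency loss = (1.600 − 1) × 120 = 72.00.

72.00 points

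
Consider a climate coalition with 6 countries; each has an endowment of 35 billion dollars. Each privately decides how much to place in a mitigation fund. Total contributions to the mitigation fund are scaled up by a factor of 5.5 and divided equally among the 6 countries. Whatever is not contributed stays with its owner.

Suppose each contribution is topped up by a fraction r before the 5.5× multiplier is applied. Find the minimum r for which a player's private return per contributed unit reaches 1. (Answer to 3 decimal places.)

With matching at rate r, one contributed unit becomes (1 + r) in the mitigation fund and returns 5.5 × (1 + r) / 6 to the contributor.
Setting this equal to 1: 1 + r = 6/5.5 = 1.0909.
So the minimum matching rate is r = 1.0909 − 1 = 0.091.

0.091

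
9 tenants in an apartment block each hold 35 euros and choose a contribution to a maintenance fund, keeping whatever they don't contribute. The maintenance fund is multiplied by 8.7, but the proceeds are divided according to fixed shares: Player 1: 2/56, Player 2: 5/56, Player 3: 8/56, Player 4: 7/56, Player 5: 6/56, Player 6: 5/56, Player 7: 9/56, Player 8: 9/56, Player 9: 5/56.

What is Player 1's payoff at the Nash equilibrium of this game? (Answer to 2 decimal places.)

78.50 euros

A player with share s gets back 8.7·s per unit contributed, so full contribution is dominant for anyone with s > 1/8.7 = 0.1149 and zero contribution is dominant for anyone below.
Player 3, Player 4, Player 7 and Player 8 are above the threshold, contributing 35 each; the remaining 5 contribute 0. Total contributed: 140.
Player 1 keeps 35 and receives 8.7 × 140 × 2/56 = 43.50 from the maintenance fund, for a payoff of 78.50.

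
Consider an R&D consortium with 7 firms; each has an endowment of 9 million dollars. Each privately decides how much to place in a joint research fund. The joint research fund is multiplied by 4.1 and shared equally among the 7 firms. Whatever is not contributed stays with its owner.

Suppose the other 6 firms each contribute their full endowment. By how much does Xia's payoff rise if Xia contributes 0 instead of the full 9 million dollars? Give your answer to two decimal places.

3.73 million dollars

Switching from a contribution of 9 to 0 lets Xia keep an extra 9 million dollars, but lowers the joint research fund by 9, which costs Xia their own share of that drop: 4.1/7 × 9 = 5.27.
Net gain = 9 − 5.27 = 3.73. The private return per contributed unit (0.5857) is below 1, so free-riding is indeed the best response regardless of what the others do.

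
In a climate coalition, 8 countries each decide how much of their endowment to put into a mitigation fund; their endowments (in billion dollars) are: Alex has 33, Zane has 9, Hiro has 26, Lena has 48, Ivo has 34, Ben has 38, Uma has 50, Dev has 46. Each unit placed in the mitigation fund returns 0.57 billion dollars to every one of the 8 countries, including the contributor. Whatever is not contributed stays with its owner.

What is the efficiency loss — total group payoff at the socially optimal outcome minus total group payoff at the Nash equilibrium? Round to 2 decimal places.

The private return per contributed unit is 0.57 < 1 for everyone, so the Nash equilibrium is zero contribution and the group total is Σ E_j = 33 + 9 + 26 + 48 + 34 + 38 + 50 + 46 = 284.
Each contributed unit returns 4.560 to the group, so the social optimum is full contribution by everyone: group total = 4.560 × 284 = 1295.04.
Efficiency loss = (4.560 − 1) × 284 = 1011.04.

1011.04 billion dollars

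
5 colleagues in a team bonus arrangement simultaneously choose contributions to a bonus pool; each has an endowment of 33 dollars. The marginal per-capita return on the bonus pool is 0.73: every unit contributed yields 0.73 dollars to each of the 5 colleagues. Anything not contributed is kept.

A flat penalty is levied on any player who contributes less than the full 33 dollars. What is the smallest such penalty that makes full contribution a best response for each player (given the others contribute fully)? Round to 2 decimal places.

8.91 dollars

Given the others contribute fully, the best deviation is to contribute 0 (any partial contribution still incurs the fine and gives up units whose private return 0.73 is below 1).
Deviating from 33 to 0 saves 33 dollars but forfeits the deviator's share of the drop in the bonus pool: 0.73 × 33 = 24.09.
So the deviation gain is 33 − 24.09 = 8.91, and the fine must be at least 8.91 dollars to wipe it out.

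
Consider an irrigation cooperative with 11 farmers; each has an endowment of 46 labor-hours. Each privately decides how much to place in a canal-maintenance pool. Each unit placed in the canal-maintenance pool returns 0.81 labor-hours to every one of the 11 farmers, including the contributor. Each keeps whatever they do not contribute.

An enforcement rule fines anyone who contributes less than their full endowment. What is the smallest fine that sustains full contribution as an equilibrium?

Given the others contribute fully, the best deviation is to contribute 0 (any partial contribution still incurs the fine and gives up units whose private return 0.81 is below 1).
Deviating from 46 to 0 saves 46 labor-hours but forfeits the deviator's share of the drop in the canal-maintenance pool: 0.81 × 46 = 37.26.
So the deviation gain is 46 − 37.26 = 8.74, and the fine must be at least 8.74 labor-hours to wipe it out.

8.74 labor-hours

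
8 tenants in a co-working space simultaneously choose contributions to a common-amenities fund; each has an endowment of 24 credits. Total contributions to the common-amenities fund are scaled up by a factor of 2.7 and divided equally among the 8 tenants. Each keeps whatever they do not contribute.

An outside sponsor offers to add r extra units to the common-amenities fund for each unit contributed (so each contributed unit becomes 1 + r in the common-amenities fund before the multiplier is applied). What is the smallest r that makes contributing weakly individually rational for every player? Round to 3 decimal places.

1.963

With matching at rate r, one contributed unit becomes (1 + r) in the common-amenities fund and returns 2.7 × (1 + r) / 8 to the contributor.
Setting this equal to 1: 1 + r = 8/2.7 = 2.9630.
So the minimum matching rate is r = 2.9630 − 1 = 1.963.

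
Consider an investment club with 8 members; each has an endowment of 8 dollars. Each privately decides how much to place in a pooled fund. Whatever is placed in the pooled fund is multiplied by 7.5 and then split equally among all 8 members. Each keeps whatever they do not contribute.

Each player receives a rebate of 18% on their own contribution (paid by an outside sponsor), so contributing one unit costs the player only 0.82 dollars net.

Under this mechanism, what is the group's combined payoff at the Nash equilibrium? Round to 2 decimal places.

491.52 dollars

Under the mechanism each unit contributed yields (7.5/8) / 0.82 = 1.1433 back to its contributor per unit of net cost, which exceeds 1, making full contribution the dominant choice for everyone.
So the Nash equilibrium is full contribution by all 8; the group earns 8 × (8 × 0.18 + 7.5 × 8) = 491.52.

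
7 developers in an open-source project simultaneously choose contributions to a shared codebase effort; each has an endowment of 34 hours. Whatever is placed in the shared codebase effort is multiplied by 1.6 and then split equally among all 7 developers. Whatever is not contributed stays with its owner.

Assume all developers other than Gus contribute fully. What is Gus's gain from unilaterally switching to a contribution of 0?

Switching from a contribution of 34 to 0 lets Gus keep an extra 34 hours, but lowers the shared codebase effort by 34, which costs Gus their own share of that drop: 1.6/7 × 34 = 7.77.
Net gain = 34 − 7.77 = 26.23. The private return per contributed unit (0.2286) is below 1, so free-riding is indeed the best response regardless of what the others do.

26.23 hours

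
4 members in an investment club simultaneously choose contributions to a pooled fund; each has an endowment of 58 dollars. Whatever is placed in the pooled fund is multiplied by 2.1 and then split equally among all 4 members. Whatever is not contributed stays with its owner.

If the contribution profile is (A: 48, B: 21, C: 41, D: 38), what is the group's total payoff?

394.80 dollars

Total contributed: 48 + 21 + 41 + 38 = 148; total kept: 4 × 58 − 148 = 84.
The pooled fund pays out 2.1 × 148 = 310.80 in aggregate.
Group total = 84 + 310.80 = 394.80.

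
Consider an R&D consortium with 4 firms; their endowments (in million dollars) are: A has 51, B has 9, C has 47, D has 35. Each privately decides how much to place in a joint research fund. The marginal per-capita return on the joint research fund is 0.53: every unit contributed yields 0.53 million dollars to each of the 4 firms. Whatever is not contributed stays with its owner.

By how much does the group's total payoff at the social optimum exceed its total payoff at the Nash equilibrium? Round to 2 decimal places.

The private return per contributed unit is 0.53 < 1 for everyone, so the Nash equilibrium is zero contribution and the group total is Σ E_j = 51 + 9 + 47 + 35 = 142.
Each contributed unit returns 2.120 to the group, so the social optimum is full contribution by everyone: group total = 2.120 × 142 = 301.04.
Efficiency loss = (2.120 − 1) × 142 = 159.04.

159.04 million dollars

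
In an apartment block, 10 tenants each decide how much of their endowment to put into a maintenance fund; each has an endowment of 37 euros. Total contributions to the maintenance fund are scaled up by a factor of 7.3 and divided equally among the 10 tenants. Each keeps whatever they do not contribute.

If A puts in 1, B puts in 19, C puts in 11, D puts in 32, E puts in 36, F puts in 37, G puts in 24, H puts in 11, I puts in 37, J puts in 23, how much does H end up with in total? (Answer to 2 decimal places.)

194.63 euros

Total contributed: 1 + 19 + 11 + 32 + 36 + 37 + 24 + 11 + 37 + 23 = 231.
Each receives 7.3 × 231 / 10 = 168.63 from the maintenance fund.
H keeps 37 − 11 = 26, so H's payoff is 26 + 168.63 = 194.63.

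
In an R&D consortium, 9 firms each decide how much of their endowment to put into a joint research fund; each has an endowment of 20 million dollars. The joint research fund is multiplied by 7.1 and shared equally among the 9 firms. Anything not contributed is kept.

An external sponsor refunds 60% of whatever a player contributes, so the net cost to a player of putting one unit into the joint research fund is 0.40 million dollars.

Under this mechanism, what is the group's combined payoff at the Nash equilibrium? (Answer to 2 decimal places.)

1386.00 million dollars

With the mechanism, a contributed unit returns (7.1/9) / 0.40 = 1.9722 per unit of net cost to the contributor — now above 1 — so contributing fully is weakly dominant for every player.
So the Nash equilibrium is full contribution by all 9; the group earns 9 × (20 × 0.60 + 7.1 × 20) = 1386.00.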